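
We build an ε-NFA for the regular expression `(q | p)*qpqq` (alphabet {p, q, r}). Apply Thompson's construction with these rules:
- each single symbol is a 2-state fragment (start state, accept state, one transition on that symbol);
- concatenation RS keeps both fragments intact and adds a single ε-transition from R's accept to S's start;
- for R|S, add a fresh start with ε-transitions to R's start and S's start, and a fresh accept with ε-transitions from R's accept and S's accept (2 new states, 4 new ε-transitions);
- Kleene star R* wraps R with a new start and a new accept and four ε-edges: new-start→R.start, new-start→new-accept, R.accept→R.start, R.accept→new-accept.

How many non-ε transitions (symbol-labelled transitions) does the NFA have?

6

Bottom-up over the parse tree:
Each of the 6 symbol leaves contributes exactly 1 symbol transition.
  q | p = 2 symbol transitions
  (q | p)* = 2 symbol transitions
  (q | p)*qpqq = 6 symbol transitions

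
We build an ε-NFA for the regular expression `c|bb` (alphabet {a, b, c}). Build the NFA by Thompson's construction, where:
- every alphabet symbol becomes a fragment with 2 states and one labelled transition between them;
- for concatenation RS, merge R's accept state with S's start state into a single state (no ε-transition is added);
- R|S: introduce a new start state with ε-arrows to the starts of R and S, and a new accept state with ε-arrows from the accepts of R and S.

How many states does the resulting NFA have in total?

Recursing over subexpressions:
Each of the 3 symbol leaves contributes a 2-state fragment.
  bb : 3 states
  c|bb : 7 states

7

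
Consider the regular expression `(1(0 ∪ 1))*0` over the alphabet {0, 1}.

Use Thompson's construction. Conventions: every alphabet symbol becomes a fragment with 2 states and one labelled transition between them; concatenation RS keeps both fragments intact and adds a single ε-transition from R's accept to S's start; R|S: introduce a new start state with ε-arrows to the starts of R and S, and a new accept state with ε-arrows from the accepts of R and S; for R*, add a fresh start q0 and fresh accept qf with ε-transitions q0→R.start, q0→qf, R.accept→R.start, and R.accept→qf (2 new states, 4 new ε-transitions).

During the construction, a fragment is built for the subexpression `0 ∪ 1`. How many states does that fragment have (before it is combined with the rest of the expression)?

6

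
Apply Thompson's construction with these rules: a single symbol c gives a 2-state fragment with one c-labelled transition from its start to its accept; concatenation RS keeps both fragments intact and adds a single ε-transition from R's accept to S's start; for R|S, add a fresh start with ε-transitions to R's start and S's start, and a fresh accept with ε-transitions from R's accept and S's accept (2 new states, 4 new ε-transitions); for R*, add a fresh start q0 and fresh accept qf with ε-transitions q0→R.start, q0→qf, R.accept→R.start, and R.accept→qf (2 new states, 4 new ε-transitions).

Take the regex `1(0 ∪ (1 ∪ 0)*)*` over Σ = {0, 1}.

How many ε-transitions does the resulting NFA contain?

17

By structural recursion:
Each of the 4 symbol leaves contributes 0 ε-transitions.
  1 ∪ 0 → 4 ε-transitions
  (1 ∪ 0)* → 8 ε-transitions
  0 ∪ (1 ∪ 0)* → 12 ε-transitions
  (0 ∪ (1 ∪ 0)*)* → 16 ε-transitions
  1(0 ∪ (1 ∪ 0)*)* → 17 ε-transitions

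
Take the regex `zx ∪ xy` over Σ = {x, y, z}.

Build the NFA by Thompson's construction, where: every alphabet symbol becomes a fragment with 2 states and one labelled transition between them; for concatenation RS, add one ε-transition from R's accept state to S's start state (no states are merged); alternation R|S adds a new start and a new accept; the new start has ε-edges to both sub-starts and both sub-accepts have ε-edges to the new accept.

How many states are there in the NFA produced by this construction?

10

Per subexpression:
Each of the 4 symbol leaves contributes a 2-state fragment.
  zx : 4 states
  xy : 4 states
  zx ∪ xy : 10 states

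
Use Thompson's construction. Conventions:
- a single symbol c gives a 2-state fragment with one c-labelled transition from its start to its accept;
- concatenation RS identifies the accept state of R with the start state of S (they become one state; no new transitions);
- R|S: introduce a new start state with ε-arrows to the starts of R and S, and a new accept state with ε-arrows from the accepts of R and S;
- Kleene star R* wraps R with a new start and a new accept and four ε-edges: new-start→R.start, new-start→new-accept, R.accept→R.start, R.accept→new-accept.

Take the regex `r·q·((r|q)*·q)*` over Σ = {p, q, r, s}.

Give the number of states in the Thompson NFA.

Per subexpression:
Each of the 5 symbol leaves contributes a 2-state fragment.
  r|q : 6 states
  (r|q)* : 8 states
  (r|q)*·q : 9 states
  ((r|q)*·q)* : 11 states
  r·q·((r|q)*·q)* : 13 states

13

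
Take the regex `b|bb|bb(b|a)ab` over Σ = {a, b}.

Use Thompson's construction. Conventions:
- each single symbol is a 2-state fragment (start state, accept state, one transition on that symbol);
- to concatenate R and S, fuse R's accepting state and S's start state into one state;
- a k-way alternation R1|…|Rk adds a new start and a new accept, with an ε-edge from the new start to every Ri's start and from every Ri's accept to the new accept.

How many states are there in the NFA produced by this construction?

Per subexpression:
Each of the 9 symbol leaves contributes a 2-state fragment.
  bb — 3 states
  b|a — 6 states
  bb(b|a)ab — 10 states
  b|bb|bb(b|a)ab — 17 states

17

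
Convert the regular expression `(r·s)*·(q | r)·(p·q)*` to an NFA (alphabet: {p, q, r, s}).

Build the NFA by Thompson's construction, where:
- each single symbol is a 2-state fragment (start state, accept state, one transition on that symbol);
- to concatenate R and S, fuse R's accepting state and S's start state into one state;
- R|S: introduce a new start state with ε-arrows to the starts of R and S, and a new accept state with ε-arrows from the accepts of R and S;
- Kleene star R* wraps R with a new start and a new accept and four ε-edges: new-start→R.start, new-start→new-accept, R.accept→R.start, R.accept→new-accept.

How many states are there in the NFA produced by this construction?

By structural recursion:
Each of the 6 symbol leaves contributes a 2-state fragment.
  r·s → 3 states
  (r·s)* → 5 states
  q | r → 6 states
  p·q → 3 states
  (p·q)* → 5 states
  (r·s)*·(q | r)·(p·q)* → 14 states

14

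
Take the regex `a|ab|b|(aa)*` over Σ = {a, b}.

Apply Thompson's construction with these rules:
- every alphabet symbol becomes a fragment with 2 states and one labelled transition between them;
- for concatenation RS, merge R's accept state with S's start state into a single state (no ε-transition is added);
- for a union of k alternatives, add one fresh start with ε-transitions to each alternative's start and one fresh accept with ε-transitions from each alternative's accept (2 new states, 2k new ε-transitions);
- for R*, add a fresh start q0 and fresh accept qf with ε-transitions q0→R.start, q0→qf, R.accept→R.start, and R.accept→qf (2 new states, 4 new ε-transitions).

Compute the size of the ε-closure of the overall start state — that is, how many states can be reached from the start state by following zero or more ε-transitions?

Compute the ε-closure size of each fragment's start state recursively; a symbol fragment's start has no outgoing ε-edge, so its closure is just itself (size 1).
  ab : same as the first factor's closure: C = 1
  aa : same as the first factor's closure: C = 1
  (aa)* : C = 1 (new start) + 1 (body) + 1 (new accept) = 3
  a|ab|b|(aa)* : new start ε-reaches every alternative's start; at least one alternative accepts ε, so the union's new accept is reached too: C = 1 + 1 + 1 + 1 + 3 + 1 = 8

8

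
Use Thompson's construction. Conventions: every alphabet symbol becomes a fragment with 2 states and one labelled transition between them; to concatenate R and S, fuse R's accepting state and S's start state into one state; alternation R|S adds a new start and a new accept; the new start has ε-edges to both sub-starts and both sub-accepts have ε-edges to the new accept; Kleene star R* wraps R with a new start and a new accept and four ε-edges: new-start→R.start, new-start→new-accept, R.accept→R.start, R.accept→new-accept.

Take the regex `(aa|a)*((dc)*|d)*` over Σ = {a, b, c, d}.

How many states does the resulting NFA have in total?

Bottom-up over the parse tree:
Each of the 6 symbol leaves contributes a 2-state fragment.
  aa = 3 states
  aa|a = 7 states
  (aa|a)* = 9 states
  dc = 3 states
  (dc)* = 5 states
  (dc)*|d = 9 states
  ((dc)*|d)* = 11 states
  (aa|a)*((dc)*|d)* = 19 states

19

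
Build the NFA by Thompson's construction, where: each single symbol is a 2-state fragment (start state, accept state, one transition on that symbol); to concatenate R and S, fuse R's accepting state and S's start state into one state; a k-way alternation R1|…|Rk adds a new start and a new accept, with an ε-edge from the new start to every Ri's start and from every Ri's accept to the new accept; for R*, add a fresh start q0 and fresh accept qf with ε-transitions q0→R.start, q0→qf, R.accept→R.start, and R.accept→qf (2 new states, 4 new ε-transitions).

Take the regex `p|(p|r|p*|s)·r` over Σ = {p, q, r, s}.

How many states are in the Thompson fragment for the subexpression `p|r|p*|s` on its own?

Fragment for `p|r|p*|s`:
Each of the 4 symbol leaves contributes a 2-state fragment.
  p* → 4 states
  p|r|p*|s → 12 states

12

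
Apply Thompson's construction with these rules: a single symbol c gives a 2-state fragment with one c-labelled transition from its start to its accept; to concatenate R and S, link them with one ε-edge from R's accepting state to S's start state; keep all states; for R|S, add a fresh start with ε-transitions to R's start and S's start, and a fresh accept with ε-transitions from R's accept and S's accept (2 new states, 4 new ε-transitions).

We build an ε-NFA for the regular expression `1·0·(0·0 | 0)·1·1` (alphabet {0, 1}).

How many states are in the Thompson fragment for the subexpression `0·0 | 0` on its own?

8

Fragment for `0·0 | 0`:
Each of the 3 symbol leaves contributes a 2-state fragment.
  0·0 → 4 states
  0·0 | 0 → 8 states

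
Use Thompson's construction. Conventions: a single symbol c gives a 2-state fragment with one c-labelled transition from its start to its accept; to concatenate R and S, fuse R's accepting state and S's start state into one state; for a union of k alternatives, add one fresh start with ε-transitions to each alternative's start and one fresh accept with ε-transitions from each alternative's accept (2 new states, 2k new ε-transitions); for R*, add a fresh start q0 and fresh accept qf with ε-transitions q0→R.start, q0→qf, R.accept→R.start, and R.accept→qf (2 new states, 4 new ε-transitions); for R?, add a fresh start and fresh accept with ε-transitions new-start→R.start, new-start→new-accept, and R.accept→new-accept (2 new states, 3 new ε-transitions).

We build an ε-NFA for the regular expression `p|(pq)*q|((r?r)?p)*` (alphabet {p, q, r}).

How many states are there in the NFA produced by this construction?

Building bottom-up:
Each of the 7 symbol leaves contributes a 2-state fragment.
  pq = 3 states
  (pq)* = 5 states
  (pq)*q = 6 states
  r? = 4 states
  r?r = 5 states
  (r?r)? = 7 states
  (r?r)?p = 8 states
  ((r?r)?p)* = 10 states
  p|(pq)*q|((r?r)?p)* = 20 states

20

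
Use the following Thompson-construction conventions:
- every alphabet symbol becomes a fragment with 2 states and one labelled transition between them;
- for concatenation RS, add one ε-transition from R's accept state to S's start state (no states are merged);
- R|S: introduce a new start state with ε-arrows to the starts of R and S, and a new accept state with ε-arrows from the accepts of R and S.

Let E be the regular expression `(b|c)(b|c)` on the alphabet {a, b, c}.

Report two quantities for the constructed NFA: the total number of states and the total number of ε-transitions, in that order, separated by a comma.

12, 9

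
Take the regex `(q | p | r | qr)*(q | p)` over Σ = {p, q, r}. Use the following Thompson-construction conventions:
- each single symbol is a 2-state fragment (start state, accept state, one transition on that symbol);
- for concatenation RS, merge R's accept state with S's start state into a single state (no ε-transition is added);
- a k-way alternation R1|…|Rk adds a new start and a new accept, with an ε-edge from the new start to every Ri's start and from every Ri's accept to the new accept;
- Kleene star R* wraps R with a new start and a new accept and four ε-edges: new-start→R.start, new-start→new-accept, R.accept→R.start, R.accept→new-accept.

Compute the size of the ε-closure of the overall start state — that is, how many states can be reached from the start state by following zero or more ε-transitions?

9

Let C(F) = |ε-closure(F.start)| within fragment F, and note whether F accepts ε. Symbol fragments have C = 1 and do not accept ε. Then:
  qr — same as the first factor's closure: |ε-closure| = 1
  q | p | r | qr — |ε-closure| = 1 + 1 + 1 + 1 + 1 = 5 (the new accept is not ε-reachable since no branch accepts ε)
  (q | p | r | qr)* — |ε-closure| = 1 (new start) + 5 (body) + 1 (new accept) = 7
  q | p — |ε-closure| = 1 + 1 + 1 = 3 (the new accept is not ε-reachable since no branch accepts ε)
  (q | p | r | qr)*(q | p) — the left operand accepts ε, so the closure extends into the next operand (the shared merged state is already counted); |ε-closure| = 7 + (3−1) = 9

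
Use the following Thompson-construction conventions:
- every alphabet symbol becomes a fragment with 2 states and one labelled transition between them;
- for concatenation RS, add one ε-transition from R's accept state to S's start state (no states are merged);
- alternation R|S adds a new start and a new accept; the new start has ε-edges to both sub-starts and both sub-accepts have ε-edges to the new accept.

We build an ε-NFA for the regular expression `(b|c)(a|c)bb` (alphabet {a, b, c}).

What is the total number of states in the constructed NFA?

16

Recursing over subexpressions:
Each of the 6 symbol leaves contributes a 2-state fragment.
  b|c → 6 states
  a|c → 6 states
  (b|c)(a|c)bb → 16 states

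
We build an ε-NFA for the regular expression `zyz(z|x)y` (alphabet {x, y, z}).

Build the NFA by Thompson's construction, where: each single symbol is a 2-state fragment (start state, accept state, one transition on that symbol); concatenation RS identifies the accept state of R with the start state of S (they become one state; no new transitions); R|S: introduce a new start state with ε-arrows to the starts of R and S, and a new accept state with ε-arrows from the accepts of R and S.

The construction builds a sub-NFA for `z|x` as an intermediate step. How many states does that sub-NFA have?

Fragment for `z|x`:
Each of the 2 symbol leaves contributes a 2-state fragment.
  z|x → 6 states

6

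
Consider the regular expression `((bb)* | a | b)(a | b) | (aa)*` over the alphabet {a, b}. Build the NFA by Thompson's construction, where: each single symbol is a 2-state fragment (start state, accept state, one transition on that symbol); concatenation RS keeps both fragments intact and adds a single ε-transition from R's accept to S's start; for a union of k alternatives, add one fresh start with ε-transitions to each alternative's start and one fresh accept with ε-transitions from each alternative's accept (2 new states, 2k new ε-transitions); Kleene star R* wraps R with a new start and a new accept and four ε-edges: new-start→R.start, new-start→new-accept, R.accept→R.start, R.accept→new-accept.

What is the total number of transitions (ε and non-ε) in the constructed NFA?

Bottom-up over the parse tree:
Each of the 8 symbol leaves contributes 1 transition (1 symbol, 0 ε).
  bb — 3 transitions (2 symbol, 1 ε)
  (bb)* — 7 transitions (2 symbol, 5 ε)
  (bb)* | a | b — 15 transitions (4 symbol, 11 ε)
  a | b — 6 transitions (2 symbol, 4 ε)
  ((bb)* | a | b)(a | b) — 22 transitions (6 symbol, 16 ε)
  aa — 3 transitions (2 symbol, 1 ε)
  (aa)* — 7 transitions (2 symbol, 5 ε)
  ((bb)* | a | b)(a | b) | (aa)* — 33 transitions (8 symbol, 25 ε)

33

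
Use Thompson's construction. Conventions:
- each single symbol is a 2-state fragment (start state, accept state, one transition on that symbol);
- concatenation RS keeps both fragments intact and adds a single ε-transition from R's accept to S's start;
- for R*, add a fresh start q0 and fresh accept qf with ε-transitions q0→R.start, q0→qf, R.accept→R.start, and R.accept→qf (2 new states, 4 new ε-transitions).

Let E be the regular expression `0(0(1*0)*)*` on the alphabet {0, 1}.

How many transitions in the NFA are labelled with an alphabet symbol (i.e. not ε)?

4

By structural recursion:
Each of the 4 symbol leaves contributes exactly 1 symbol transition.
  1* = 1 symbol transition
  1*0 = 2 symbol transitions
  (1*0)* = 2 symbol transitions
  0(1*0)* = 3 symbol transitions
  (0(1*0)*)* = 3 symbol transitions
  0(0(1*0)*)* = 4 symbol transitions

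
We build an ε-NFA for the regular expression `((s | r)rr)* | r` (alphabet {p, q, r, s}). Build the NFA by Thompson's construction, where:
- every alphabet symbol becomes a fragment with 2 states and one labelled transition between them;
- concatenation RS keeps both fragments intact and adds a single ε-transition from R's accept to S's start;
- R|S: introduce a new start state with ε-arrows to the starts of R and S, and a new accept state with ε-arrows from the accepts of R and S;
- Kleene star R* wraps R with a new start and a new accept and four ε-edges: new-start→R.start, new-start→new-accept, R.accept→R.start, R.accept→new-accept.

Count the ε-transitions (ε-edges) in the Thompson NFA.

14

Bottom-up over the parse tree:
Each of the 5 symbol leaves contributes 0 ε-transitions.
  s | r → 4 ε-transitions
  (s | r)rr → 6 ε-transitions
  ((s | r)rr)* → 10 ε-transitions
  ((s | r)rr)* | r → 14 ε-transitions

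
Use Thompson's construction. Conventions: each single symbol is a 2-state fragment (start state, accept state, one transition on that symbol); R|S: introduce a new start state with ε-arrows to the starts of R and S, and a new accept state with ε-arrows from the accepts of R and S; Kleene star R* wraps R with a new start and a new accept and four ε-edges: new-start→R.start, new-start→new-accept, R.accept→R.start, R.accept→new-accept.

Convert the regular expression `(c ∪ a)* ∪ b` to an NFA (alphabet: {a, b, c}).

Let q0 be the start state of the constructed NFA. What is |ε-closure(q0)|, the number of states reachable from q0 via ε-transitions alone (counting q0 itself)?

8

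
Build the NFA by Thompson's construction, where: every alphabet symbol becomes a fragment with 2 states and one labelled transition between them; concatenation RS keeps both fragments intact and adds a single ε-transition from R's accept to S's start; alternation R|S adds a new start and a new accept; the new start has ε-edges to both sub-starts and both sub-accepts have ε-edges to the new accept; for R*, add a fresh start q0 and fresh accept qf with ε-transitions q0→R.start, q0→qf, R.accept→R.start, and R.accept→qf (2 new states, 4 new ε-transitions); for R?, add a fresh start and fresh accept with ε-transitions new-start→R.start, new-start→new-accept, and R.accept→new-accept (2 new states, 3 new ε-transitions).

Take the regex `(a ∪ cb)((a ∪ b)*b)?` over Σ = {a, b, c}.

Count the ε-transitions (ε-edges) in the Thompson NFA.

18

Per subexpression:
Each of the 6 symbol leaves contributes 0 ε-transitions.
  cb — 1 ε-transition
  a ∪ cb — 5 ε-transitions
  a ∪ b — 4 ε-transitions
  (a ∪ b)* — 8 ε-transitions
  (a ∪ b)*b — 9 ε-transitions
  ((a ∪ b)*b)? — 12 ε-transitions
  (a ∪ cb)((a ∪ b)*b)? — 18 ε-transitions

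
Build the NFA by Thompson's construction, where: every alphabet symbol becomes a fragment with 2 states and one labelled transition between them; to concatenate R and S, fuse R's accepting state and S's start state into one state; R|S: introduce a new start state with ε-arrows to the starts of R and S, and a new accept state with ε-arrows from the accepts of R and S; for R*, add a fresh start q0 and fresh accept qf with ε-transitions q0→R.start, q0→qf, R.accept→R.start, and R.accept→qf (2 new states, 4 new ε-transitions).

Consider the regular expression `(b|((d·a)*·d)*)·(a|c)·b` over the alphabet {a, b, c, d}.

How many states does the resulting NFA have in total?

By structural recursion:
Each of the 7 symbol leaves contributes a 2-state fragment.
  d·a = 3 states
  (d·a)* = 5 states
  (d·a)*·d = 6 states
  ((d·a)*·d)* = 8 states
  b|((d·a)*·d)* = 12 states
  a|c = 6 states
  (b|((d·a)*·d)*)·(a|c)·b = 18 states

18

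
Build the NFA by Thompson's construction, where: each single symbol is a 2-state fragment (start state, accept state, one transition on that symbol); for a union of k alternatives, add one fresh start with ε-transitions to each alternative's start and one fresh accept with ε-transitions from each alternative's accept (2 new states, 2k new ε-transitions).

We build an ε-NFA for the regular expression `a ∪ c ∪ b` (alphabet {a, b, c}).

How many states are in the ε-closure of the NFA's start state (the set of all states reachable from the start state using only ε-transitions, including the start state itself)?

Compute the ε-closure size of each fragment's start state recursively; a symbol fragment's start has no outgoing ε-edge, so its closure is just itself (size 1).
  a ∪ c ∪ b : |closure| = 1 + 1 + 1 + 1 = 4 (the new accept is not ε-reachable since no branch accepts ε)

4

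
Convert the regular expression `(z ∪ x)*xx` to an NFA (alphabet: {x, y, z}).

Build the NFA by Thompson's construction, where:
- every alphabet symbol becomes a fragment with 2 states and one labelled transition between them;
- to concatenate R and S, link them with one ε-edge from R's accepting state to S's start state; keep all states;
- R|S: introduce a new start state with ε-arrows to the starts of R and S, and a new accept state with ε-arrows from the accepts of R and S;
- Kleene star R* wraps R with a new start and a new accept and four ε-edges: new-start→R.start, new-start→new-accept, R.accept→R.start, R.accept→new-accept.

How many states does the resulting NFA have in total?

Bottom-up over the parse tree:
Each of the 4 symbol leaves contributes a 2-state fragment.
  z ∪ x : 6 states
  (z ∪ x)* : 8 states
  (z ∪ x)*xx : 12 states

12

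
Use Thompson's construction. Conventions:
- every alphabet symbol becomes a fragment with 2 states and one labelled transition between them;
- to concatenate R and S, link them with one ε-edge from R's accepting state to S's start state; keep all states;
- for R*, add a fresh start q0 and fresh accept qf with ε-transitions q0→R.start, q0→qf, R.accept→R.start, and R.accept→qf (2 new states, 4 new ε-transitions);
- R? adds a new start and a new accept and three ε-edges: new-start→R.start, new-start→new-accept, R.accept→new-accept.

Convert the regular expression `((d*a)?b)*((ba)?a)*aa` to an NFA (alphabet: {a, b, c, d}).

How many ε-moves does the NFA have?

25

By structural recursion:
Each of the 8 symbol leaves contributes 0 ε-transitions.
  d* → 4 ε-transitions
  d*a → 5 ε-transitions
  (d*a)? → 8 ε-transitions
  (d*a)?b → 9 ε-transitions
  ((d*a)?b)* → 13 ε-transitions
  ba → 1 ε-transition
  (ba)? → 4 ε-transitions
  (ba)?a → 5 ε-transitions
  ((ba)?a)* → 9 ε-transitions
  ((d*a)?b)*((ba)?a)*aa → 25 ε-transitions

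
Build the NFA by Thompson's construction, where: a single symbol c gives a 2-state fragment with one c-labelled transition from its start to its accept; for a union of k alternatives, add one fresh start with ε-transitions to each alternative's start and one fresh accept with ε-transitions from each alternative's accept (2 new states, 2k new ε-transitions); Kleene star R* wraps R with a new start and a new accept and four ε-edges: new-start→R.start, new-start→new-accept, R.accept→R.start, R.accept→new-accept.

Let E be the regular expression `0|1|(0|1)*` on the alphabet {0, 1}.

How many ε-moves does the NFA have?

14

Building bottom-up:
Each of the 4 symbol leaves contributes 0 ε-transitions.
  0|1 = 4 ε-transitions
  (0|1)* = 8 ε-transitions
  0|1|(0|1)* = 14 ε-transitions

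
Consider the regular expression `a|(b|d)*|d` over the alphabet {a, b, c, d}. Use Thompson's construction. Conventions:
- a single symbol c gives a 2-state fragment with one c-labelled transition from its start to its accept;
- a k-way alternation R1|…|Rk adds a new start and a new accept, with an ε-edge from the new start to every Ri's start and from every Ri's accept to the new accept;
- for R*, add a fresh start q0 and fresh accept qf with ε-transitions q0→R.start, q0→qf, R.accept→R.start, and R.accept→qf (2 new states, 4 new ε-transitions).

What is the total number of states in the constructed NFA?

14

By structural recursion:
Each of the 4 symbol leaves contributes a 2-state fragment.
  b|d → 6 states
  (b|d)* → 8 states
  a|(b|d)*|d → 14 states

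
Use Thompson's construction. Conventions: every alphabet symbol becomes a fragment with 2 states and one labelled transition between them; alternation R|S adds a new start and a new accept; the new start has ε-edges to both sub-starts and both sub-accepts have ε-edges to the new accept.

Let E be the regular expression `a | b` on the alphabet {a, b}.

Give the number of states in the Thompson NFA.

6

Per subexpression:
Each of the 2 symbol leaves contributes a 2-state fragment.
  a | b — 6 states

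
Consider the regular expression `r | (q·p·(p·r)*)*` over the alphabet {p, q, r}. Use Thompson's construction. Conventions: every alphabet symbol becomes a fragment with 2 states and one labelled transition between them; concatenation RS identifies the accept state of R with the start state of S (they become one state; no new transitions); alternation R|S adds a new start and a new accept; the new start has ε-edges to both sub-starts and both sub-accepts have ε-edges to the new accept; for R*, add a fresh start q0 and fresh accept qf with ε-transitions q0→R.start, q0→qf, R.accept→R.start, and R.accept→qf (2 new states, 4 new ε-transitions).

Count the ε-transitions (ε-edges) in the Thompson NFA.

12

Per subexpression:
Each of the 5 symbol leaves contributes 0 ε-transitions.
  p·r : 0 ε-transitions
  (p·r)* : 4 ε-transitions
  q·p·(p·r)* : 4 ε-transitions
  (q·p·(p·r)*)* : 8 ε-transitions
  r | (q·p·(p·r)*)* : 12 ε-transitions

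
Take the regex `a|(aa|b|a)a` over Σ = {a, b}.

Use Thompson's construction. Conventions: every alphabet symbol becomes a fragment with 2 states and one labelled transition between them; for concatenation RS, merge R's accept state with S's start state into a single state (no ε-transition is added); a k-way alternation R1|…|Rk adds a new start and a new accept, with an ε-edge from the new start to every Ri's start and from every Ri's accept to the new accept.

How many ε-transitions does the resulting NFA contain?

10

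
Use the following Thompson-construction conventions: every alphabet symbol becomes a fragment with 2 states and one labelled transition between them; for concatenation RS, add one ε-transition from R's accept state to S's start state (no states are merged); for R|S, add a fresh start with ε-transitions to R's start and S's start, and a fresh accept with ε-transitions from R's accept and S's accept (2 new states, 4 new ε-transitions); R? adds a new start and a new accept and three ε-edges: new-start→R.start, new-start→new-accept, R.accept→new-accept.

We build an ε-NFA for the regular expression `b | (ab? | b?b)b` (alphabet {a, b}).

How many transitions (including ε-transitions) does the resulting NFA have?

23

Bottom-up over the parse tree:
Each of the 6 symbol leaves contributes 1 transition (1 symbol, 0 ε).
  b? → 4 transitions (1 symbol, 3 ε)
  ab? → 6 transitions (2 symbol, 4 ε)
  b? → 4 transitions (1 symbol, 3 ε)
  b?b → 6 transitions (2 symbol, 4 ε)
  ab? | b?b → 16 transitions (4 symbol, 12 ε)
  (ab? | b?b)b → 18 transitions (5 symbol, 13 ε)
  b | (ab? | b?b)b → 23 transitions (6 symbol, 17 ε)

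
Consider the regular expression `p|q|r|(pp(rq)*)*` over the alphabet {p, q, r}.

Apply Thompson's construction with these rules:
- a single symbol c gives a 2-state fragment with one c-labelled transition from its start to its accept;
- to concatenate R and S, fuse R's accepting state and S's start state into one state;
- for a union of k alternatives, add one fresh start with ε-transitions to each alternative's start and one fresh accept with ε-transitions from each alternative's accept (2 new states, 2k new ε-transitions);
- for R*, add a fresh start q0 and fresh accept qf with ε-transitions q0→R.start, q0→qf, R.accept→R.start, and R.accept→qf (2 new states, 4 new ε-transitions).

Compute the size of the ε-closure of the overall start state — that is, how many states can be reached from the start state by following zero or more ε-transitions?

8

Let C(F) = |ε-closure(F.start)| within fragment F, and note whether F accepts ε. Symbol fragments have C = 1 and do not accept ε. Then:
  rq — same as the first factor's closure: |closure| = 1
  (rq)* — new start has ε-edges to the inner start and to the new accept, so |closure| = 2 + 1 = 3
  pp(rq)* — same as the first factor's closure: |closure| = 1
  (pp(rq)*)* — the star's fresh start ε-reaches both the body's start and the fresh accept: |closure| = 2 + 1 = 3
  p|q|r|(pp(rq)*)* — |closure| = 1 (new start) + (1 + 1 + 1 + 3) + 1 (new accept, since some branch ε-reaches its own accept) = 8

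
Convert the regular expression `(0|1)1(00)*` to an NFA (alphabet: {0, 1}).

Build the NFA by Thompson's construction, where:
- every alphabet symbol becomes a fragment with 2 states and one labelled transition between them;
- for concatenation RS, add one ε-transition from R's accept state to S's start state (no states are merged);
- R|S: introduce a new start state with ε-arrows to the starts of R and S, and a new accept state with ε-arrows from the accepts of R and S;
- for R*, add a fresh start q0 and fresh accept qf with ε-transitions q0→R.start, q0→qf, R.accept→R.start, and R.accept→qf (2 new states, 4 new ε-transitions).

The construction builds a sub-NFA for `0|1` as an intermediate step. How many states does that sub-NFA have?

6

Fragment for `0|1`:
Each of the 2 symbol leaves contributes a 2-state fragment.
  0|1 : 6 states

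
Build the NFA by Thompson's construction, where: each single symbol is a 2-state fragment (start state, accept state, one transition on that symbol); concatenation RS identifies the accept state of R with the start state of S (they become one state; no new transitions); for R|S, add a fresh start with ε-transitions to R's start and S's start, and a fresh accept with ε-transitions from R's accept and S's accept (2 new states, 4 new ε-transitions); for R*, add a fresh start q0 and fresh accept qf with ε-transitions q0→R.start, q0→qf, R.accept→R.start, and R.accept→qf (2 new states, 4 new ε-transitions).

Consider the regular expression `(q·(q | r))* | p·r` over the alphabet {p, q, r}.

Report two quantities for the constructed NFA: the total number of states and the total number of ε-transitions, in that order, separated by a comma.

Per subexpression:
Each of the 5 symbol leaves contributes 2 states and 0 ε-transitions.
  q | r — 6 states, 4 ε-transitions
  q·(q | r) — 7 states, 4 ε-transitions
  (q·(q | r))* — 9 states, 8 ε-transitions
  p·r — 3 states, 0 ε-transitions
  (q·(q | r))* | p·r — 14 states, 12 ε-transitions

14, 12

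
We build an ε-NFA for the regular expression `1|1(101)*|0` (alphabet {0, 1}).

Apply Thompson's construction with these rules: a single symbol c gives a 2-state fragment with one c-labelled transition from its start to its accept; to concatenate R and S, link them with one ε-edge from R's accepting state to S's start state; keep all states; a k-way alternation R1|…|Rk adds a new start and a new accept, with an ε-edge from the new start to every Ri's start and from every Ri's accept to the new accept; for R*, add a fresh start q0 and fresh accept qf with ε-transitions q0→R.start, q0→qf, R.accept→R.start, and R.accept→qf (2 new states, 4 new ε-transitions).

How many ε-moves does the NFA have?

13

Building bottom-up:
Each of the 6 symbol leaves contributes 0 ε-transitions.
  101 — 2 ε-transitions
  (101)* — 6 ε-transitions
  1(101)* — 7 ε-transitions
  1|1(101)*|0 — 13 ε-transitions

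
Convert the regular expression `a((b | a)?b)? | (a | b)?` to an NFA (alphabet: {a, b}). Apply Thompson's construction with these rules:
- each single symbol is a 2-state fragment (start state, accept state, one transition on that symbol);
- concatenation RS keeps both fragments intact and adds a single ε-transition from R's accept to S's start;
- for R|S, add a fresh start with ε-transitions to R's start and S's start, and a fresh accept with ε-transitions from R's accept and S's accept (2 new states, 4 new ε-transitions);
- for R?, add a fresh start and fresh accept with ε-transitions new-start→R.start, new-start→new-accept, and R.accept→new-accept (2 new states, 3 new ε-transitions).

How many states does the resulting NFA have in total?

Bottom-up over the parse tree:
Each of the 6 symbol leaves contributes a 2-state fragment.
  b | a — 6 states
  (b | a)? — 8 states
  (b | a)?b — 10 states
  ((b | a)?b)? — 12 states
  a((b | a)?b)? — 14 states
  a | b — 6 states
  (a | b)? — 8 states
  a((b | a)?b)? | (a | b)? — 24 states

24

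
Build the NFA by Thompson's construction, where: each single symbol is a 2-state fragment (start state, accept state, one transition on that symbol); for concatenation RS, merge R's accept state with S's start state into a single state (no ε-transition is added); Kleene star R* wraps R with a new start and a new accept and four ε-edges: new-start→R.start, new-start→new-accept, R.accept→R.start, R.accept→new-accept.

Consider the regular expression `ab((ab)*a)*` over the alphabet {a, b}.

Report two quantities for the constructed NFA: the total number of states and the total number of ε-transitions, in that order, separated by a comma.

10, 8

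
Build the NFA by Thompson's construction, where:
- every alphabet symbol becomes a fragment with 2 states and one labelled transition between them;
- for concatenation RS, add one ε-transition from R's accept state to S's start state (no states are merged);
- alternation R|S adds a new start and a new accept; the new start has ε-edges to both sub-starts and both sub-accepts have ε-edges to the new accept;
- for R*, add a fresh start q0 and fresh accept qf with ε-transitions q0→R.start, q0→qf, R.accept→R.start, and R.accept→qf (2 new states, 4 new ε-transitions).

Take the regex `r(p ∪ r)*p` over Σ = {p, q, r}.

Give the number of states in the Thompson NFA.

12

Per subexpression:
Each of the 4 symbol leaves contributes a 2-state fragment.
  p ∪ r : 6 states
  (p ∪ r)* : 8 states
  r(p ∪ r)*p : 12 states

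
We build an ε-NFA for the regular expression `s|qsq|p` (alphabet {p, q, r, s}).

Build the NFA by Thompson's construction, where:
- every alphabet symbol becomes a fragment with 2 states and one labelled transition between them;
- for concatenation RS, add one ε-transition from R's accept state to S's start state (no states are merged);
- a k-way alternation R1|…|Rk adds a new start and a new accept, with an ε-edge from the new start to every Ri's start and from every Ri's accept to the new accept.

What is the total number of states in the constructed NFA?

Bottom-up over the parse tree:
Each of the 5 symbol leaves contributes a 2-state fragment.
  qsq = 6 states
  s|qsq|p = 12 states

12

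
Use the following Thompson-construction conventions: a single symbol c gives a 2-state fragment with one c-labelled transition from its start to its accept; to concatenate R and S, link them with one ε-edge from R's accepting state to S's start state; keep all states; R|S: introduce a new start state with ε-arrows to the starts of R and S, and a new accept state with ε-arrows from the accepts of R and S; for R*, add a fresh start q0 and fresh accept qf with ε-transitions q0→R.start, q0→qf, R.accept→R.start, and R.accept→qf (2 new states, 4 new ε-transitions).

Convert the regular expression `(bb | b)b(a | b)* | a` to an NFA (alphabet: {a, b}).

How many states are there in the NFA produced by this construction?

22

By structural recursion:
Each of the 7 symbol leaves contributes a 2-state fragment.
  bb : 4 states
  bb | b : 8 states
  a | b : 6 states
  (a | b)* : 8 states
  (bb | b)b(a | b)* : 18 states
  (bb | b)b(a | b)* | a : 22 states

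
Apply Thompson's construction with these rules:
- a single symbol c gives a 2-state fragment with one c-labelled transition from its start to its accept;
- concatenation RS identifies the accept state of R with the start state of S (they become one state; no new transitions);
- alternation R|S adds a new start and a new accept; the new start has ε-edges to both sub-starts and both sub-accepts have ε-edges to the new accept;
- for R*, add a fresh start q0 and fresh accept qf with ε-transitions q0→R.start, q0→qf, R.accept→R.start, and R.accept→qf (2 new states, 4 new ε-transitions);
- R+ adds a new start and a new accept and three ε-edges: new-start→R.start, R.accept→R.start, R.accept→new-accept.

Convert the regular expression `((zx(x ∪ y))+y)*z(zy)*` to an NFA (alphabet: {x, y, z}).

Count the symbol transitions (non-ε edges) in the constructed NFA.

Recursing over subexpressions:
Each of the 8 symbol leaves contributes exactly 1 symbol transition.
  x ∪ y → 2 symbol transitions
  zx(x ∪ y) → 4 symbol transitions
  (zx(x ∪ y))+ → 4 symbol transitions
  (zx(x ∪ y))+y → 5 symbol transitions
  ((zx(x ∪ y))+y)* → 5 symbol transitions
  zy → 2 symbol transitions
  (zy)* → 2 symbol transitions
  ((zx(x ∪ y))+y)*z(zy)* → 8 symbol transitions

8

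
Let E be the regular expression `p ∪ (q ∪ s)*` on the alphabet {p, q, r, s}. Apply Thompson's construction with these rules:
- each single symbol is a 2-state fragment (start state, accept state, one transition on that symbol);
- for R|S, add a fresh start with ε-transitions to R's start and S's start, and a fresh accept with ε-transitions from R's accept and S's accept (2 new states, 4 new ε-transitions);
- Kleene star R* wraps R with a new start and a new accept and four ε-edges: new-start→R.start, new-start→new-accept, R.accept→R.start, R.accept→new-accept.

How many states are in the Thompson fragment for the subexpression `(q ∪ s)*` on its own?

8

Fragment for `(q ∪ s)*`:
Each of the 2 symbol leaves contributes a 2-state fragment.
  q ∪ s → 6 states
  (q ∪ s)* → 8 states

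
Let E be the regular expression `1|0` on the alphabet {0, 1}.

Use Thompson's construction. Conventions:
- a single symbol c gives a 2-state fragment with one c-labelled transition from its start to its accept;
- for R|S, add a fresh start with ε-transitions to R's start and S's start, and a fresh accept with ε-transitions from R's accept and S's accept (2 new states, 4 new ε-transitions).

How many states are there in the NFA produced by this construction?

Building bottom-up:
Each of the 2 symbol leaves contributes a 2-state fragment.
  1|0 — 6 states

6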